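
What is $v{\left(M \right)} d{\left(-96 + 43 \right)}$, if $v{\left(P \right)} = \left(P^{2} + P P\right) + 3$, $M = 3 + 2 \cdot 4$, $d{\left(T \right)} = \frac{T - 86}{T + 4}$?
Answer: $695$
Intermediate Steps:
$d{\left(T \right)} = \frac{-86 + T}{4 + T}$
$M = 11$ ($M = 3 + 8 = 11$)
$v{\left(P \right)} = 3 + 2 P^{2}$ ($v{\left(P \right)} = \left(P^{2} + P^{2}\right) + 3 = 2 P^{2} + 3 = 3 + 2 P^{2}$)
$v{\left(M \right)} d{\left(-96 + 43 \right)} = \left(3 + 2 \cdot 11^{2}\right) \frac{-86 + \left(-96 + 43\right)}{4 + \left(-96 + 43\right)} = \left(3 + 2 \cdot 121\right) \frac{-86 - 53}{4 - 53} = \left(3 + 242\right) \frac{1}{-49} \left(-139\right) = 245 \left(\left(- \frac{1}{49}\right) \left(-139\right)\right) = 245 \cdot \frac{139}{49} = 695$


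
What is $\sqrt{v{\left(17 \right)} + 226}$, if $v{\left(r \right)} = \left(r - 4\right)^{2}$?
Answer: $\sqrt{395} \approx 19.875$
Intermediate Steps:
$v{\left(r \right)} = \left(-4 + r\right)^{2}$
$\sqrt{v{\left(17 \right)} + 226} = \sqrt{\left(-4 + 17\right)^{2} + 226} = \sqrt{13^{2} + 226} = \sqrt{169 + 226} = \sqrt{395}$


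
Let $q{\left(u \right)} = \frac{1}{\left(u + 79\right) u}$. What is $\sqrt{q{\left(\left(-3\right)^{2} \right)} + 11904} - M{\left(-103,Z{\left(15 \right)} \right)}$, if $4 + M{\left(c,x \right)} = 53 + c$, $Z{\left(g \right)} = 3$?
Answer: $54 + \frac{\sqrt{207415318}}{132} \approx 163.11$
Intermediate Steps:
$M{\left(c,x \right)} = 49 + c$ ($M{\left(c,x \right)} = -4 + \left(53 + c\right) = 49 + c$)
$q{\left(u \right)} = \frac{1}{u \left(79 + u\right)}$ ($q{\left(u \right)} = \frac{1}{\left(79 + u\right) u} = \frac{1}{u \left(79 + u\right)}$)
$\sqrt{q{\left(\left(-3\right)^{2} \right)} + 11904} - M{\left(-103,Z{\left(15 \right)} \right)} = \sqrt{\frac{1}{\left(-3\right)^{2} \left(79 + \left(-3\right)^{2}\right)} + 11904} - \left(49 - 103\right) = \sqrt{\frac{1}{9 \left(79 + 9\right)} + 11904} - -54 = \sqrt{\frac{1}{9 \cdot 88} + 11904} + 54 = \sqrt{\frac{1}{9} \cdot \frac{1}{88} + 11904} + 54 = \sqrt{\frac{1}{792} + 11904} + 54 = \sqrt{\frac{9427969}{792}} + 54 = \frac{\sqrt{207415318}}{132} + 54 = 54 + \frac{\sqrt{207415318}}{132}$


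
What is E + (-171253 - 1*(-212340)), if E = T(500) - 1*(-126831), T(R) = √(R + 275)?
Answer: 167918 + 5*√31 ≈ 1.6795e+5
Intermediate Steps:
T(R) = √(275 + R)
E = 126831 + 5*√31 (E = √(275 + 500) - 1*(-126831) = √775 + 126831 = 5*√31 + 126831 = 126831 + 5*√31 ≈ 1.2686e+5)
E + (-171253 - 1*(-212340)) = (126831 + 5*√31) + (-171253 - 1*(-212340)) = (126831 + 5*√31) + (-171253 + 212340) = (126831 + 5*√31) + 41087 = 167918 + 5*√31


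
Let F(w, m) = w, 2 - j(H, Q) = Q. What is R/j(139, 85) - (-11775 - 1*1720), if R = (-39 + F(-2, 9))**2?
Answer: 1118404/83 ≈ 13475.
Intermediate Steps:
j(H, Q) = 2 - Q
R = 1681 (R = (-39 - 2)**2 = (-41)**2 = 1681)
R/j(139, 85) - (-11775 - 1*1720) = 1681/(2 - 1*85) - (-11775 - 1*1720) = 1681/(2 - 85) - (-11775 - 1720) = 1681/(-83) - 1*(-13495) = 1681*(-1/83) + 13495 = -1681/83 + 13495 = 1118404/83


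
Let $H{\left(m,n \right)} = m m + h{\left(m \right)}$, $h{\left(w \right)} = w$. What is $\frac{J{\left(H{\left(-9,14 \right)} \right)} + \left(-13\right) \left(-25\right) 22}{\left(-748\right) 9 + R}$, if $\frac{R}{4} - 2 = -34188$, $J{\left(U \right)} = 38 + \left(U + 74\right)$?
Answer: $- \frac{3667}{71738} \approx -0.051117$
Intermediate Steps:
$H{\left(m,n \right)} = m + m^{2}$ ($H{\left(m,n \right)} = m m + m = m^{2} + m = m + m^{2}$)
$J{\left(U \right)} = 112 + U$ ($J{\left(U \right)} = 38 + \left(74 + U\right) = 112 + U$)
$R = -136744$ ($R = 8 + 4 \left(-34188\right) = 8 - 136752 = -136744$)
$\frac{J{\left(H{\left(-9,14 \right)} \right)} + \left(-13\right) \left(-25\right) 22}{\left(-748\right) 9 + R} = \frac{\left(112 - 9 \left(1 - 9\right)\right) + \left(-13\right) \left(-25\right) 22}{\left(-748\right) 9 - 136744} = \frac{\left(112 - -72\right) + 325 \cdot 22}{-6732 - 136744} = \frac{\left(112 + 72\right) + 7150}{-143476} = \left(184 + 7150\right) \left(- \frac{1}{143476}\right) = 7334 \left(- \frac{1}{143476}\right) = - \frac{3667}{71738}$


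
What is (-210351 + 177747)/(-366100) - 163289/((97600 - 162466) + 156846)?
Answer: -405579907/240527700 ≈ -1.6862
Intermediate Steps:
(-210351 + 177747)/(-366100) - 163289/((97600 - 162466) + 156846) = -32604*(-1/366100) - 163289/(-64866 + 156846) = 8151/91525 - 163289/91980 = 8151/91525 - 163289*1/91980 = 8151/91525 - 23327/13140 = -405579907/240527700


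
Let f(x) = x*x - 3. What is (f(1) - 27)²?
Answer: 841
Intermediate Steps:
f(x) = -3 + x² (f(x) = x² - 3 = -3 + x²)
(f(1) - 27)² = ((-3 + 1²) - 27)² = ((-3 + 1) - 27)² = (-2 - 27)² = (-29)² = 841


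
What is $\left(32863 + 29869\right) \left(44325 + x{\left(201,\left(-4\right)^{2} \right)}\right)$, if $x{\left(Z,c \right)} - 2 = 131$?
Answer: $2788939256$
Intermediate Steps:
$x{\left(Z,c \right)} = 133$ ($x{\left(Z,c \right)} = 2 + 131 = 133$)
$\left(32863 + 29869\right) \left(44325 + x{\left(201,\left(-4\right)^{2} \right)}\right) = \left(32863 + 29869\right) \left(44325 + 133\right) = 62732 \cdot 44458 = 2788939256$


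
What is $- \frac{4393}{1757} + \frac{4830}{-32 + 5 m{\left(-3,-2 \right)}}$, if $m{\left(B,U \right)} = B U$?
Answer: $- \frac{4247548}{1757} \approx -2417.5$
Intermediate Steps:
$- \frac{4393}{1757} + \frac{4830}{-32 + 5 m{\left(-3,-2 \right)}} = - \frac{4393}{1757} + \frac{4830}{-32 + 5 \left(\left(-3\right) \left(-2\right)\right)} = \left(-4393\right) \frac{1}{1757} + \frac{4830}{-32 + 5 \cdot 6} = - \frac{4393}{1757} + \frac{4830}{-32 + 30} = - \frac{4393}{1757} + \frac{4830}{-2} = - \frac{4393}{1757} + 4830 \left(- \frac{1}{2}\right) = - \frac{4393}{1757} - 2415 = - \frac{4247548}{1757}$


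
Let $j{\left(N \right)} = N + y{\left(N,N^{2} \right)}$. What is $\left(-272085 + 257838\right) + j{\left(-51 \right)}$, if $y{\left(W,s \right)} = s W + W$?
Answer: $-147000$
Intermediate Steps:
$y{\left(W,s \right)} = W + W s$ ($y{\left(W,s \right)} = W s + W = W + W s$)
$j{\left(N \right)} = N + N \left(1 + N^{2}\right)$
$\left(-272085 + 257838\right) + j{\left(-51 \right)} = \left(-272085 + 257838\right) - 51 \left(2 + \left(-51\right)^{2}\right) = -14247 - 51 \left(2 + 2601\right) = -14247 - 132753 = -147000$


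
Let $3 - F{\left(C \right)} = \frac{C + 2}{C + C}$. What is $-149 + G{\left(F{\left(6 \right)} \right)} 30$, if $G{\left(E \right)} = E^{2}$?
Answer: $\frac{43}{3} \approx 14.333$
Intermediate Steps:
$F{\left(C \right)} = 3 - \frac{2 + C}{2 C}$ ($F{\left(C \right)} = 3 - \frac{C + 2}{C + C} = 3 - \frac{2 + C}{2 C}$)
$-149 + G{\left(F{\left(6 \right)} \right)} 30 = -149 + \left(\frac{5}{2} - \frac{1}{6}\right)^{2} \cdot 30 = -149 + \left(\frac{7}{3}\right)^{2} \cdot 30 = -149 + \frac{49}{9} \cdot 30 = -149 + \frac{490}{3} = \frac{43}{3}$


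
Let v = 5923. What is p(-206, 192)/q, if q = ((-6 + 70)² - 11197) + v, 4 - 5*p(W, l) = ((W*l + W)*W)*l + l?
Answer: 25363042/95 ≈ 2.6698e+5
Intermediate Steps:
p(W, l) = ⅘ - l/5 - W*l*(W + W*l)/5 (p(W, l) = ⅘ - (((W*l + W)*W)*l + l)/5 = ⅘ - (((W + W*l)*W)*l + l)/5 = ⅘ - ((W*(W + W*l))*l + l)/5 = ⅘ - (W*l*(W + W*l) + l)/5 = ⅘ - (l + W*l*(W + W*l))/5 = ⅘ + (-l/5 - W*l*(W + W*l)/5) = ⅘ - l/5 - W*l*(W + W*l)/5)
q = -1178 (q = ((-6 + 70)² - 11197) + 5923 = (64² - 11197) + 5923 = (4096 - 11197) + 5923 = -7101 + 5923 = -1178)
p(-206, 192)/q = (⅘ - ⅕*192 - ⅕*192*(-206)² - ⅕*(-206)²*192²)/(-1178) = (⅘ - 192/5 - ⅕*192*42436 - ⅕*42436*36864)*(-1/1178) = (⅘ - 192/5 - 8147712/5 - 1564360704/5)*(-1/1178) = -1572508604/5*(-1/1178) = 25363042/95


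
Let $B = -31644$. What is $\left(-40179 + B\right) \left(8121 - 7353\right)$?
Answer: $-55160064$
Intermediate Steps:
$\left(-40179 + B\right) \left(8121 - 7353\right) = \left(-40179 - 31644\right) \left(8121 - 7353\right) = \left(-71823\right) 768 = -55160064$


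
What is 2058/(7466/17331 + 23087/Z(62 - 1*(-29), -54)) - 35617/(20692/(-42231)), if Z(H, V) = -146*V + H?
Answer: 14230258741617981/194108758076 ≈ 73311.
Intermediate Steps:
Z(H, V) = H - 146*V
2058/(7466/17331 + 23087/Z(62 - 1*(-29), -54)) - 35617/(20692/(-42231)) = 2058/(7466/17331 + 23087/((62 - 1*(-29)) - 146*(-54))) - 35617/(20692/(-42231)) = 2058/(7466*(1/17331) + 23087/((62 + 29) + 7884)) - 35617/(20692*(-1/42231)) = 2058/(7466/17331 + 23087/(91 + 7884)) - 35617/(-2956/6033) = 2058/(7466/17331 + 23087/7975) - 35617*(-6033/2956) = 2058/(7466/17331 + 23087*(1/7975)) + 214877361/2956 = 2058/(7466/17331 + 23087/7975) + 214877361/2956 = 2058/(459662147/138214725) + 214877361/2956 = 2058*(138214725/459662147) + 214877361/2956 = 40635129150/65666021 + 214877361/2956 = 14230258741617981/194108758076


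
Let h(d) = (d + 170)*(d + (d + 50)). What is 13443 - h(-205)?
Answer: 843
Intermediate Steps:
h(d) = (50 + 2*d)*(170 + d) (h(d) = (170 + d)*(d + (50 + d)) = (170 + d)*(50 + 2*d) = (50 + 2*d)*(170 + d))
13443 - h(-205) = 13443 - (8500 + 2*(-205)² + 390*(-205)) = 13443 - (8500 + 2*42025 - 79950) = 13443 - (8500 + 84050 - 79950) = 13443 - 1*12600 = 13443 - 12600 = 843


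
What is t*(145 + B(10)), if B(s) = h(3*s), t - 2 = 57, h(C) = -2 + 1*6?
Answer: 8791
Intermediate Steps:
h(C) = 4 (h(C) = -2 + 6 = 4)
t = 59 (t = 2 + 57 = 59)
B(s) = 4
t*(145 + B(10)) = 59*(145 + 4) = 59*149 = 8791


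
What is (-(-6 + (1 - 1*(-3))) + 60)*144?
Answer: 8928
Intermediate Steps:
(-(-6 + (1 - 1*(-3))) + 60)*144 = (-(-6 + (1 + 3)) + 60)*144 = (-(-6 + 4) + 60)*144 = (-1*(-2) + 60)*144 = (2 + 60)*144 = 62*144 = 8928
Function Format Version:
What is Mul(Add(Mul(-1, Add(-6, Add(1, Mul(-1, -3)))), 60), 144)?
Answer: 8928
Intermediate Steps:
Mul(Add(Mul(-1, Add(-6, Add(1, Mul(-1, -3)))), 60), 144) = Mul(Add(Mul(-1, Add(-6, Add(1, 3))), 60), 144) = Mul(Add(Mul(-1, Add(-6, 4)), 60), 144) = Mul(Add(Mul(-1, -2), 60), 144) = Mul(Add(2, 60), 144) = Mul(62, 144) = 8928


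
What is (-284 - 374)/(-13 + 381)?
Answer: -329/184 ≈ -1.7880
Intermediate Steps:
(-284 - 374)/(-13 + 381) = -658/368 = -658*1/368 = -329/184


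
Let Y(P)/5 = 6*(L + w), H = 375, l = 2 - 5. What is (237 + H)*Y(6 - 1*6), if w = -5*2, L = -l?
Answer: -128520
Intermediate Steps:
l = -3
L = 3 (L = -1*(-3) = 3)
w = -10
Y(P) = -210 (Y(P) = 5*(6*(3 - 10)) = 5*(6*(-7)) = 5*(-42) = -210)
(237 + H)*Y(6 - 1*6) = (237 + 375)*(-210) = 612*(-210) = -128520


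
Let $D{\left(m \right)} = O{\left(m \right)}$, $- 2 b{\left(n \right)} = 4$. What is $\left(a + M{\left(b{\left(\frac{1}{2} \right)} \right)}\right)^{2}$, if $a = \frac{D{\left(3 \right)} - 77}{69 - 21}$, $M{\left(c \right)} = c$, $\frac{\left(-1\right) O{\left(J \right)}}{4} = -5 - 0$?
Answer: $\frac{2601}{256} \approx 10.16$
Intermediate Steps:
$O{\left(J \right)} = 20$ ($O{\left(J \right)} = - 4 \left(-5 - 0\right) = - 4 \left(-5 + 0\right) = \left(-4\right) \left(-5\right) = 20$)
$b{\left(n \right)} = -2$ ($b{\left(n \right)} = \left(- \frac{1}{2}\right) 4 = -2$)
$D{\left(m \right)} = 20$
$a = - \frac{19}{16}$ ($a = \frac{20 - 77}{69 - 21} = - \frac{57}{48} = \left(-57\right) \frac{1}{48} = - \frac{19}{16} \approx -1.1875$)
$\left(a + M{\left(b{\left(\frac{1}{2} \right)} \right)}\right)^{2} = \left(- \frac{19}{16} - 2\right)^{2} = \left(- \frac{51}{16}\right)^{2} = \frac{2601}{256}$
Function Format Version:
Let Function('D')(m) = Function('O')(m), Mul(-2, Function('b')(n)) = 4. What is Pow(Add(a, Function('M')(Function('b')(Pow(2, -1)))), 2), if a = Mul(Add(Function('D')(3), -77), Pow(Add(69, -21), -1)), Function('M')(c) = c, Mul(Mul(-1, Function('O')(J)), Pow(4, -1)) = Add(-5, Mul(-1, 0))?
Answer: Rational(2601, 256) ≈ 10.160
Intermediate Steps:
Function('O')(J) = 20 (Function('O')(J) = Mul(-4, Add(-5, Mul(-1, 0))) = Mul(-4, Add(-5, 0)) = Mul(-4, -5) = 20)
Function('b')(n) = -2 (Function('b')(n) = Mul(Rational(-1, 2), 4) = -2)
Function('D')(m) = 20
a = Rational(-19, 16) (a = Mul(Add(20, -77), Pow(Add(69, -21), -1)) = Mul(-57, Pow(48, -1)) = Mul(-57, Rational(1, 48)) = Rational(-19, 16) ≈ -1.1875)
Pow(Add(a, Function('M')(Function('b')(Pow(2, -1)))), 2) = Pow(Add(Rational(-19, 16), -2), 2) = Pow(Rational(-51, 16), 2) = Rational(2601, 256)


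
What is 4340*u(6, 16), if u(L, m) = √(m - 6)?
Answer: 4340*√10 ≈ 13724.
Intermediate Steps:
u(L, m) = √(-6 + m)
4340*u(6, 16) = 4340*√(-6 + 16) = 4340*√10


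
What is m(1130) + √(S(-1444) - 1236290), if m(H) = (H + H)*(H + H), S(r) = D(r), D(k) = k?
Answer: 5107600 + 3*I*√137526 ≈ 5.1076e+6 + 1112.5*I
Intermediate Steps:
S(r) = r
m(H) = 4*H² (m(H) = (2*H)*(2*H) = 4*H²)
m(1130) + √(S(-1444) - 1236290) = 4*1130² + √(-1444 - 1236290) = 4*1276900 + √(-1237734) = 5107600 + 3*I*√137526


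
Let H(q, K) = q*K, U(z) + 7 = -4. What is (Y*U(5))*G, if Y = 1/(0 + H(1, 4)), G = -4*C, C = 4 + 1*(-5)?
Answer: -11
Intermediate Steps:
U(z) = -11 (U(z) = -7 - 4 = -11)
C = -1 (C = 4 - 5 = -1)
H(q, K) = K*q
G = 4 (G = -4*(-1) = 4)
Y = ¼ (Y = 1/(0 + 4*1) = 1/(0 + 4) = 1/4 = ¼ ≈ 0.25000)
(Y*U(5))*G = ((¼)*(-11))*4 = -11/4*4 = -11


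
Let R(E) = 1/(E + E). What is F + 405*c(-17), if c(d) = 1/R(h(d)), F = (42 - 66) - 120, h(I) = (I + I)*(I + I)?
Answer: 936216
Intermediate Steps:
h(I) = 4*I² (h(I) = (2*I)*(2*I) = 4*I²)
R(E) = 1/(2*E)
F = -144 (F = -24 - 120 = -144)
c(d) = 8*d² (c(d) = 1/(1/(2*((4*d²)))) = 1/((1/(4*d²))/2) = 1/(1/(8*d²)) = 8*d²)
F + 405*c(-17) = -144 + 405*(8*(-17)²) = -144 + 405*(8*289) = -144 + 405*2312 = -144 + 936360 = 936216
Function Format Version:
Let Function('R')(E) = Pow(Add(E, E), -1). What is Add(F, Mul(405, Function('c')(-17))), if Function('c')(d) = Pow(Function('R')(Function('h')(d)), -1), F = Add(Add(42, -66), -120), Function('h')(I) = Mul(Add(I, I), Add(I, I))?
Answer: 936216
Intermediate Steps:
Function('h')(I) = Mul(4, Pow(I, 2)) (Function('h')(I) = Mul(Mul(2, I), Mul(2, I)) = Mul(4, Pow(I, 2)))
Function('R')(E) = Mul(Rational(1, 2), Pow(E, -1)) (Function('R')(E) = Pow(Mul(2, E), -1) = Mul(Rational(1, 2), Pow(E, -1)))
F = -144 (F = Add(-24, -120) = -144)
Function('c')(d) = Mul(8, Pow(d, 2)) (Function('c')(d) = Pow(Mul(Rational(1, 2), Pow(Mul(4, Pow(d, 2)), -1)), -1) = Pow(Mul(Rational(1, 2), Mul(Rational(1, 4), Pow(d, -2))), -1) = Pow(Mul(Rational(1, 8), Pow(d, -2)), -1) = Mul(8, Pow(d, 2)))
Add(F, Mul(405, Function('c')(-17))) = Add(-144, Mul(405, Mul(8, Pow(-17, 2)))) = Add(-144, Mul(405, Mul(8, 289))) = Add(-144, Mul(405, 2312)) = Add(-144, 936360) = 936216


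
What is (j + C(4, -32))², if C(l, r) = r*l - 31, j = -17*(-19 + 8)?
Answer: 784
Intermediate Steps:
j = 187 (j = -17*(-11) = 187)
C(l, r) = -31 + l*r (C(l, r) = l*r - 31 = -31 + l*r)
(j + C(4, -32))² = (187 + (-31 + 4*(-32)))² = (187 + (-31 - 128))² = (187 - 159)² = 28² = 784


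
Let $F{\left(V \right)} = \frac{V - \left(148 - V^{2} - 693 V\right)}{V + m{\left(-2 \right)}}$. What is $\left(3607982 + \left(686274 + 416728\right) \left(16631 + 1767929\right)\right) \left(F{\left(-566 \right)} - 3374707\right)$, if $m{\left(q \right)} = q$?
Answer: $- \frac{471613494203518684995}{71} \approx -6.6424 \cdot 10^{18}$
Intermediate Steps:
$F{\left(V \right)} = \frac{-148 + V^{2} + 694 V}{-2 + V}$ ($F{\left(V \right)} = \frac{V - \left(148 - V^{2} - 693 V\right)}{V - 2} = \frac{V + \left(-148 + V^{2} + 693 V\right)}{-2 + V} = \frac{-148 + V^{2} + 694 V}{-2 + V}$)
$\left(3607982 + \left(686274 + 416728\right) \left(16631 + 1767929\right)\right) \left(F{\left(-566 \right)} - 3374707\right) = \left(3607982 + \left(686274 + 416728\right) \left(16631 + 1767929\right)\right) \left(\frac{-148 + \left(-566\right)^{2} + 694 \left(-566\right)}{-2 - 566} - 3374707\right) = \left(3607982 + 1103002 \cdot 1784560\right) \left(\frac{-148 + 320356 - 392804}{-568} - 3374707\right) = \left(3607982 + 1968373249120\right) \left(\left(- \frac{1}{568}\right) \left(-72596\right) - 3374707\right) = 1968376857102 \left(\frac{18149}{142} - 3374707\right) = 1968376857102 \left(- \frac{479190245}{142}\right) = - \frac{471613494203518684995}{71}$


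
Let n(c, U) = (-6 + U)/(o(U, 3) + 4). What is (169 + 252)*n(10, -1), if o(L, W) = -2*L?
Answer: -2947/6 ≈ -491.17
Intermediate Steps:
n(c, U) = (-6 + U)/(4 - 2*U) (n(c, U) = (-6 + U)/(-2*U + 4) = (-6 + U)/(4 - 2*U))
(169 + 252)*n(10, -1) = (169 + 252)*((6 - 1*(-1))/(2*(-2 - 1))) = 421*((1/2)*(6 + 1)/(-3)) = 421*((1/2)*(-1/3)*7) = 421*(-7/6) = -2947/6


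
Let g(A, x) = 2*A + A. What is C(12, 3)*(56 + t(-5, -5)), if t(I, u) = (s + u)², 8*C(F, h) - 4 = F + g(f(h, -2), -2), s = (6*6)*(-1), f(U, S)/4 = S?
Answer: -1737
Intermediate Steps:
f(U, S) = 4*S
g(A, x) = 3*A
s = -36 (s = 36*(-1) = -36)
C(F, h) = -5/2 + F/8 (C(F, h) = ½ + (F + 3*(4*(-2)))/8 = ½ + (F + 3*(-8))/8 = ½ + (F - 24)/8 = ½ + (-24 + F)/8 = ½ + (-3 + F/8) = -5/2 + F/8)
t(I, u) = (-36 + u)²
C(12, 3)*(56 + t(-5, -5)) = (-5/2 + (⅛)*12)*(56 + (-36 - 5)²) = (-5/2 + 3/2)*(56 + (-41)²) = -(56 + 1681) = -1*1737 = -1737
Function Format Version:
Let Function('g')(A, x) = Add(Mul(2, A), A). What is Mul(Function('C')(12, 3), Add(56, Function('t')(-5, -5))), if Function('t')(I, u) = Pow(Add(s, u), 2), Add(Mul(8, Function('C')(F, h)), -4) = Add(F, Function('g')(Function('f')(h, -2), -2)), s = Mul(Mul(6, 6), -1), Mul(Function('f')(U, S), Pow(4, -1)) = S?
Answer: -1737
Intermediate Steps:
Function('f')(U, S) = Mul(4, S)
Function('g')(A, x) = Mul(3, A)
s = -36 (s = Mul(36, -1) = -36)
Function('C')(F, h) = Add(Rational(-5, 2), Mul(Rational(1, 8), F)) (Function('C')(F, h) = Add(Rational(1, 2), Mul(Rational(1, 8), Add(F, Mul(3, Mul(4, -2))))) = Add(Rational(1, 2), Mul(Rational(1, 8), Add(F, Mul(3, -8)))) = Add(Rational(1, 2), Mul(Rational(1, 8), Add(F, -24))) = Add(Rational(1, 2), Mul(Rational(1, 8), Add(-24, F))) = Add(Rational(1, 2), Add(-3, Mul(Rational(1, 8), F))) = Add(Rational(-5, 2), Mul(Rational(1, 8), F)))
Function('t')(I, u) = Pow(Add(-36, u), 2)
Mul(Function('C')(12, 3), Add(56, Function('t')(-5, -5))) = Mul(Add(Rational(-5, 2), Mul(Rational(1, 8), 12)), Add(56, Pow(Add(-36, -5), 2))) = Mul(Add(Rational(-5, 2), Rational(3, 2)), Add(56, Pow(-41, 2))) = Mul(-1, Add(56, 1681)) = Mul(-1, 1737) = -1737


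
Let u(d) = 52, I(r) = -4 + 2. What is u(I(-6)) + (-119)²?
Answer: 14213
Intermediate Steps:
I(r) = -2
u(I(-6)) + (-119)² = 52 + (-119)² = 52 + 14161 = 14213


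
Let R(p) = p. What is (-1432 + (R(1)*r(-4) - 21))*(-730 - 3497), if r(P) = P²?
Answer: 6074199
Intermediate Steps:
(-1432 + (R(1)*r(-4) - 21))*(-730 - 3497) = (-1432 + (1*(-4)² - 21))*(-730 - 3497) = (-1432 + (1*16 - 21))*(-4227) = (-1432 + (16 - 21))*(-4227) = (-1432 - 5)*(-4227) = -1437*(-4227) = 6074199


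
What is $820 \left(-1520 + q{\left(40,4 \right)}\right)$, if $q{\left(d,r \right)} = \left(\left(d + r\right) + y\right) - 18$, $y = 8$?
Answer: $-1218520$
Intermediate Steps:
$q{\left(d,r \right)} = -10 + d + r$ ($q{\left(d,r \right)} = \left(\left(d + r\right) + 8\right) - 18 = \left(8 + d + r\right) - 18 = -10 + d + r$)
$820 \left(-1520 + q{\left(40,4 \right)}\right) = 820 \left(-1520 + \left(-10 + 40 + 4\right)\right) = 820 \left(-1520 + 34\right) = 820 \left(-1486\right) = -1218520$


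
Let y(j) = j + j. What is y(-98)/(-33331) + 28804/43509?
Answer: 968593888/1450198479 ≈ 0.66790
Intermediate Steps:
y(j) = 2*j
y(-98)/(-33331) + 28804/43509 = (2*(-98))/(-33331) + 28804/43509 = -196*(-1/33331) + 28804*(1/43509) = 196/33331 + 28804/43509 = 968593888/1450198479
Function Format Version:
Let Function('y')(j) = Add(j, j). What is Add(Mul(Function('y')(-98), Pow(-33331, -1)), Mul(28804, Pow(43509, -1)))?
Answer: Rational(968593888, 1450198479) ≈ 0.66790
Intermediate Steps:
Function('y')(j) = Mul(2, j)
Add(Mul(Function('y')(-98), Pow(-33331, -1)), Mul(28804, Pow(43509, -1))) = Add(Mul(Mul(2, -98), Pow(-33331, -1)), Mul(28804, Pow(43509, -1))) = Add(Mul(-196, Rational(-1, 33331)), Mul(28804, Rational(1, 43509))) = Add(Rational(196, 33331), Rational(28804, 43509)) = Rational(968593888, 1450198479)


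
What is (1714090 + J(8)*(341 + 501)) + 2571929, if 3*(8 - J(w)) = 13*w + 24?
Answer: 12770489/3 ≈ 4.2568e+6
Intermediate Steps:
J(w) = -13*w/3 (J(w) = 8 - (13*w + 24)/3 = 8 - (24 + 13*w)/3 = 8 + (-8 - 13*w/3) = -13*w/3)
(1714090 + J(8)*(341 + 501)) + 2571929 = (1714090 + (-13/3*8)*(341 + 501)) + 2571929 = (1714090 - 104/3*842) + 2571929 = (1714090 - 87568/3) + 2571929 = 5054702/3 + 2571929 = 12770489/3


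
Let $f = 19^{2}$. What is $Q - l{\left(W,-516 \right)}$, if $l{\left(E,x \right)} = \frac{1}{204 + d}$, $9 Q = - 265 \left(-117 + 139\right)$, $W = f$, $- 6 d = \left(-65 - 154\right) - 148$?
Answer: $- \frac{9275584}{14319} \approx -647.78$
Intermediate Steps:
$d = \frac{367}{6}$ ($d = - \frac{\left(-65 - 154\right) - 148}{6} = - \frac{-219 - 148}{6} = \left(- \frac{1}{6}\right) \left(-367\right) = \frac{367}{6} \approx 61.167$)
$f = 361$
$W = 361$
$Q = - \frac{5830}{9}$ ($Q = \frac{\left(-265\right) \left(-117 + 139\right)}{9} = \frac{\left(-265\right) 22}{9} = \frac{1}{9} \left(-5830\right) = - \frac{5830}{9} \approx -647.78$)
$l{\left(E,x \right)} = \frac{6}{1591}$ ($l{\left(E,x \right)} = \frac{1}{204 + \frac{367}{6}} = \frac{1}{\frac{1591}{6}} = \frac{6}{1591}$)
$Q - l{\left(W,-516 \right)} = - \frac{5830}{9} - \frac{6}{1591} = - \frac{9275584}{14319}$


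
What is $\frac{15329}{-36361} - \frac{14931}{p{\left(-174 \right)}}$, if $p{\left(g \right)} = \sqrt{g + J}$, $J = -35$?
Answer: $- \frac{15329}{36361} + \frac{14931 i \sqrt{209}}{209} \approx -0.42158 + 1032.8 i$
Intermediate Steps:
$p{\left(g \right)} = \sqrt{-35 + g}$ ($p{\left(g \right)} = \sqrt{g - 35} = \sqrt{-35 + g}$)
$\frac{15329}{-36361} - \frac{14931}{p{\left(-174 \right)}} = \frac{15329}{-36361} - \frac{14931}{\sqrt{-35 - 174}} = 15329 \left(- \frac{1}{36361}\right) - \frac{14931}{\sqrt{-209}} = - \frac{15329}{36361} - \frac{14931}{i \sqrt{209}} = - \frac{15329}{36361} - 14931 \left(- \frac{i \sqrt{209}}{209}\right) = - \frac{15329}{36361} + \frac{14931 i \sqrt{209}}{209}$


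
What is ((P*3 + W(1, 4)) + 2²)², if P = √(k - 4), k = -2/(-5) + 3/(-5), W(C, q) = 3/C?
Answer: 56/5 + 42*I*√105/5 ≈ 11.2 + 86.074*I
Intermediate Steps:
k = -⅕ (k = -2*(-⅕) + 3*(-⅕) = ⅖ - ⅗ = -⅕ ≈ -0.20000)
P = I*√105/5 (P = √(-⅕ - 4) = √(-21/5) = I*√105/5 ≈ 2.0494*I)
((P*3 + W(1, 4)) + 2²)² = (((I*√105/5)*3 + 3/1) + 2²)² = ((3*I*√105/5 + 3*1) + 4)² = ((3*I*√105/5 + 3) + 4)² = ((3 + 3*I*√105/5) + 4)² = (7 + 3*I*√105/5)²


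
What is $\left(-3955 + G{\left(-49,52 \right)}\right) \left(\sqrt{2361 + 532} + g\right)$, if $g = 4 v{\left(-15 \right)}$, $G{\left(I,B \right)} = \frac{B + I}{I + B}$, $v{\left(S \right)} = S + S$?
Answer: $474480 - 3954 \sqrt{2893} \approx 2.6181 \cdot 10^{5}$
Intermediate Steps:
$v{\left(S \right)} = 2 S$
$G{\left(I,B \right)} = 1$ ($G{\left(I,B \right)} = \frac{B + I}{B + I} = 1$)
$g = -120$ ($g = 4 \cdot 2 \left(-15\right) = 4 \left(-30\right) = -120$)
$\left(-3955 + G{\left(-49,52 \right)}\right) \left(\sqrt{2361 + 532} + g\right) = \left(-3955 + 1\right) \left(\sqrt{2361 + 532} - 120\right) = - 3954 \left(\sqrt{2893} - 120\right) = - 3954 \left(-120 + \sqrt{2893}\right) = 474480 - 3954 \sqrt{2893}$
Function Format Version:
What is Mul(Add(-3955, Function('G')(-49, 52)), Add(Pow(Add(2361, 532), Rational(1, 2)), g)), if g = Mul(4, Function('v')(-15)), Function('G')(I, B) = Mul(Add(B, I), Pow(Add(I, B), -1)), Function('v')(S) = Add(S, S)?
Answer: Add(474480, Mul(-3954, Pow(2893, Rational(1, 2)))) ≈ 2.6181e+5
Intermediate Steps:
Function('v')(S) = Mul(2, S)
Function('G')(I, B) = 1 (Function('G')(I, B) = Mul(Add(B, I), Pow(Add(B, I), -1)) = 1)
g = -120 (g = Mul(4, Mul(2, -15)) = Mul(4, -30) = -120)
Mul(Add(-3955, Function('G')(-49, 52)), Add(Pow(Add(2361, 532), Rational(1, 2)), g)) = Mul(Add(-3955, 1), Add(Pow(Add(2361, 532), Rational(1, 2)), -120)) = Mul(-3954, Add(Pow(2893, Rational(1, 2)), -120)) = Mul(-3954, Add(-120, Pow(2893, Rational(1, 2)))) = Add(474480, Mul(-3954, Pow(2893, Rational(1, 2))))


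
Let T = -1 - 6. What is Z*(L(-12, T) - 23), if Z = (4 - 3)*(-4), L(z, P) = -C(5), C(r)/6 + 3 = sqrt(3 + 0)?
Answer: 20 + 24*sqrt(3) ≈ 61.569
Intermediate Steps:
C(r) = -18 + 6*sqrt(3) (C(r) = -18 + 6*sqrt(3 + 0) = -18 + 6*sqrt(3))
T = -7
L(z, P) = 18 - 6*sqrt(3) (L(z, P) = -(-18 + 6*sqrt(3)) = 18 - 6*sqrt(3))
Z = -4 (Z = 1*(-4) = -4)
Z*(L(-12, T) - 23) = -4*((18 - 6*sqrt(3)) - 23) = -4*(-5 - 6*sqrt(3)) = 20 + 24*sqrt(3)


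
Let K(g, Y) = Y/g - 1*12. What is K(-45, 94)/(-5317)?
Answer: 634/239265 ≈ 0.0026498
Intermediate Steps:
K(g, Y) = -12 + Y/g (K(g, Y) = Y/g - 12 = -12 + Y/g)
K(-45, 94)/(-5317) = (-12 + 94/(-45))/(-5317) = (-12 + 94*(-1/45))*(-1/5317) = (-12 - 94/45)*(-1/5317) = -634/45*(-1/5317) = 634/239265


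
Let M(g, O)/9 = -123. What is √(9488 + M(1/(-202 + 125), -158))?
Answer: 17*√29 ≈ 91.548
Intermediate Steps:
M(g, O) = -1107 (M(g, O) = 9*(-123) = -1107)
√(9488 + M(1/(-202 + 125), -158)) = √(9488 - 1107) = √8381 = 17*√29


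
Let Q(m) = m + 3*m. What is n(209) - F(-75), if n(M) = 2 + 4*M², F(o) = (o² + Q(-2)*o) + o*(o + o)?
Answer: 157251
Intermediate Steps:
Q(m) = 4*m
F(o) = -8*o + 3*o² (F(o) = (o² + (4*(-2))*o) + o*(o + o) = (o² - 8*o) + o*(2*o) = (o² - 8*o) + 2*o² = -8*o + 3*o²)
n(209) - F(-75) = (2 + 4*209²) - (-75)*(-8 + 3*(-75)) = (2 + 4*43681) - (-75)*(-8 - 225) = (2 + 174724) - (-75)*(-233) = 174726 - 1*17475 = 174726 - 17475 = 157251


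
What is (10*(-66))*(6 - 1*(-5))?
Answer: -7260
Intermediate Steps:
(10*(-66))*(6 - 1*(-5)) = -660*(6 + 5) = -660*11 = -7260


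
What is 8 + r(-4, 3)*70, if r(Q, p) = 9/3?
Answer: 218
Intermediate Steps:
r(Q, p) = 3 (r(Q, p) = 9*(1/3) = 3)
8 + r(-4, 3)*70 = 8 + 3*70 = 8 + 210 = 218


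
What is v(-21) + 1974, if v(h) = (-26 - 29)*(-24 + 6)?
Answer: 2964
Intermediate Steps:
v(h) = 990 (v(h) = -55*(-18) = 990)
v(-21) + 1974 = 990 + 1974 = 2964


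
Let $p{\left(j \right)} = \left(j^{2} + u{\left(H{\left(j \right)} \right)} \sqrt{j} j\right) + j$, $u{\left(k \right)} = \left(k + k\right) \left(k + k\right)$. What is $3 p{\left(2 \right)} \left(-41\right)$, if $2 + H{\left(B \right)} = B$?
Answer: $-738$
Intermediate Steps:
$H{\left(B \right)} = -2 + B$
$u{\left(k \right)} = 4 k^{2}$ ($u{\left(k \right)} = 2 k 2 k = 4 k^{2}$)
$p{\left(j \right)} = j + j^{2} + 4 j^{\frac{3}{2}} \left(-2 + j\right)^{2}$ ($p{\left(j \right)} = \left(j^{2} + 4 \left(-2 + j\right)^{2} \sqrt{j} j\right) + j = \left(j^{2} + 4 \sqrt{j} \left(-2 + j\right)^{2} j\right) + j = \left(j^{2} + 4 j^{\frac{3}{2}} \left(-2 + j\right)^{2}\right) + j = j + j^{2} + 4 j^{\frac{3}{2}} \left(-2 + j\right)^{2}$)
$3 p{\left(2 \right)} \left(-41\right) = 3 \left(2 + 2^{2} + 4 \cdot 2^{\frac{3}{2}} \left(-2 + 2\right)^{2}\right) \left(-41\right) = 3 \left(2 + 4 + 4 \cdot 2 \sqrt{2} \cdot 0^{2}\right) \left(-41\right) = 3 \left(2 + 4 + 4 \cdot 2 \sqrt{2} \cdot 0\right) \left(-41\right) = 3 \left(2 + 4 + 0\right) \left(-41\right) = 3 \cdot 6 \left(-41\right) = 18 \left(-41\right) = -738$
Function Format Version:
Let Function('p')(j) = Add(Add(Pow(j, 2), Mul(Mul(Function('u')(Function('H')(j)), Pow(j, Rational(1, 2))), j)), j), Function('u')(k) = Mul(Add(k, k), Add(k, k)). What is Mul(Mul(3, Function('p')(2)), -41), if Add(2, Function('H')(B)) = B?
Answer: -738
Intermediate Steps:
Function('H')(B) = Add(-2, B)
Function('u')(k) = Mul(4, Pow(k, 2)) (Function('u')(k) = Mul(Mul(2, k), Mul(2, k)) = Mul(4, Pow(k, 2)))
Function('p')(j) = Add(j, Pow(j, 2), Mul(4, Pow(j, Rational(3, 2)), Pow(Add(-2, j), 2))) (Function('p')(j) = Add(Add(Pow(j, 2), Mul(Mul(Mul(4, Pow(Add(-2, j), 2)), Pow(j, Rational(1, 2))), j)), j) = Add(Add(Pow(j, 2), Mul(Mul(4, Pow(j, Rational(1, 2)), Pow(Add(-2, j), 2)), j)), j) = Add(Add(Pow(j, 2), Mul(4, Pow(j, Rational(3, 2)), Pow(Add(-2, j), 2))), j) = Add(j, Pow(j, 2), Mul(4, Pow(j, Rational(3, 2)), Pow(Add(-2, j), 2))))
Mul(Mul(3, Function('p')(2)), -41) = Mul(Mul(3, Add(2, Pow(2, 2), Mul(4, Pow(2, Rational(3, 2)), Pow(Add(-2, 2), 2)))), -41) = Mul(Mul(3, Add(2, 4, Mul(4, Mul(2, Pow(2, Rational(1, 2))), Pow(0, 2)))), -41) = Mul(Mul(3, Add(2, 4, Mul(4, Mul(2, Pow(2, Rational(1, 2))), 0))), -41) = Mul(Mul(3, Add(2, 4, 0)), -41) = Mul(Mul(3, 6), -41) = Mul(18, -41) = -738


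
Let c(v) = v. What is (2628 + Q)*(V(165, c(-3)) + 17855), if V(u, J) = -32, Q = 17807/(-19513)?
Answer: 70280691447/1501 ≈ 4.6823e+7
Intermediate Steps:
Q = -17807/19513 (Q = 17807*(-1/19513) = -17807/19513 ≈ -0.91257)
(2628 + Q)*(V(165, c(-3)) + 17855) = (2628 - 17807/19513)*(-32 + 17855) = (51262357/19513)*17823 = 70280691447/1501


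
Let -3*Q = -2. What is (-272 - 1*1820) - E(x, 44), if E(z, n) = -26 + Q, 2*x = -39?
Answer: -6200/3 ≈ -2066.7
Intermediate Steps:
Q = 2/3 (Q = -1/3*(-2) = 2/3 ≈ 0.66667)
x = -39/2 (x = (1/2)*(-39) = -39/2 ≈ -19.500)
E(z, n) = -76/3 (E(z, n) = -26 + 2/3 = -76/3)
(-272 - 1*1820) - E(x, 44) = (-272 - 1*1820) - 1*(-76/3) = (-272 - 1820) + 76/3 = -2092 + 76/3 = -6200/3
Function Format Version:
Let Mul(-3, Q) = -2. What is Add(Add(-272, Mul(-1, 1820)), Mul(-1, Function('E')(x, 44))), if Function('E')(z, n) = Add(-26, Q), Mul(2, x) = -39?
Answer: Rational(-6200, 3) ≈ -2066.7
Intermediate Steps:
Q = Rational(2, 3) (Q = Mul(Rational(-1, 3), -2) = Rational(2, 3) ≈ 0.66667)
x = Rational(-39, 2) (x = Mul(Rational(1, 2), -39) = Rational(-39, 2) ≈ -19.500)
Function('E')(z, n) = Rational(-76, 3) (Function('E')(z, n) = Add(-26, Rational(2, 3)) = Rational(-76, 3))
Add(Add(-272, Mul(-1, 1820)), Mul(-1, Function('E')(x, 44))) = Add(Add(-272, Mul(-1, 1820)), Mul(-1, Rational(-76, 3))) = Add(Add(-272, -1820), Rational(76, 3)) = Add(-2092, Rational(76, 3)) = Rational(-6200, 3)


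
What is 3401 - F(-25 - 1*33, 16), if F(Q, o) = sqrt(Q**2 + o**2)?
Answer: 3401 - 2*sqrt(905) ≈ 3340.8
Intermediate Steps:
3401 - F(-25 - 1*33, 16) = 3401 - sqrt((-25 - 1*33)**2 + 16**2) = 3401 - sqrt((-25 - 33)**2 + 256) = 3401 - sqrt((-58)**2 + 256) = 3401 - sqrt(3364 + 256) = 3401 - sqrt(3620) = 3401 - 2*sqrt(905)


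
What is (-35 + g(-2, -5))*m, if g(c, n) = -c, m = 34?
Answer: -1122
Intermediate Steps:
(-35 + g(-2, -5))*m = (-35 - 1*(-2))*34 = (-35 + 2)*34 = -33*34 = -1122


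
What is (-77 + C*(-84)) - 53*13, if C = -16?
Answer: 578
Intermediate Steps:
(-77 + C*(-84)) - 53*13 = (-77 - 16*(-84)) - 53*13 = (-77 + 1344) - 689 = 1267 - 689 = 578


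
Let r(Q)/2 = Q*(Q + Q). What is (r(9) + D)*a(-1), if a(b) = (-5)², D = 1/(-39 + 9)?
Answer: 48595/6 ≈ 8099.2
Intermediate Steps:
D = -1/30 (D = 1/(-30) = -1/30 ≈ -0.033333)
a(b) = 25
r(Q) = 4*Q² (r(Q) = 2*(Q*(Q + Q)) = 2*(Q*(2*Q)) = 2*(2*Q²) = 4*Q²)
(r(9) + D)*a(-1) = (4*9² - 1/30)*25 = (4*81 - 1/30)*25 = (324 - 1/30)*25 = (9719/30)*25 = 48595/6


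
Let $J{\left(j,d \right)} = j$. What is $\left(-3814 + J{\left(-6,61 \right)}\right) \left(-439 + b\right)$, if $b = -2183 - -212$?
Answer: $9206200$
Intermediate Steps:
$b = -1971$ ($b = -2183 + 212 = -1971$)
$\left(-3814 + J{\left(-6,61 \right)}\right) \left(-439 + b\right) = \left(-3814 - 6\right) \left(-439 - 1971\right) = \left(-3820\right) \left(-2410\right) = 9206200$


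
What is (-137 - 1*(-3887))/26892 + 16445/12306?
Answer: 6783145/4596291 ≈ 1.4758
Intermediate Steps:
(-137 - 1*(-3887))/26892 + 16445/12306 = (-137 + 3887)*(1/26892) + 16445*(1/12306) = 3750*(1/26892) + 16445/12306 = 625/4482 + 16445/12306 = 6783145/4596291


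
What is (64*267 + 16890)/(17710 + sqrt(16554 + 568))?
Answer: 14327390/7467309 - 809*sqrt(17122)/7467309 ≈ 1.9045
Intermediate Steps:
(64*267 + 16890)/(17710 + sqrt(16554 + 568)) = (17088 + 16890)/(17710 + sqrt(17122)) = 33978/(17710 + sqrt(17122))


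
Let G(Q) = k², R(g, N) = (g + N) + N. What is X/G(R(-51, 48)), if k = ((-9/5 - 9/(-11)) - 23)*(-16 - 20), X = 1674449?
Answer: 5065208225/2254730256 ≈ 2.2465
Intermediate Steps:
R(g, N) = g + 2*N (R(g, N) = (N + g) + N = g + 2*N)
k = 47484/55 (k = ((-9*⅕ - 9*(-1/11)) - 23)*(-36) = ((-9/5 + 9/11) - 23)*(-36) = (-54/55 - 23)*(-36) = -1319/55*(-36) = 47484/55 ≈ 863.35)
G(Q) = 2254730256/3025 (G(Q) = (47484/55)² = 2254730256/3025)
X/G(R(-51, 48)) = 1674449/(2254730256/3025) = 1674449*(3025/2254730256) = 5065208225/2254730256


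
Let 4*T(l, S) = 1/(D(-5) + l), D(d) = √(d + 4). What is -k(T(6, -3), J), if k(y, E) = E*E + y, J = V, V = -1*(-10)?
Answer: -7403/74 + I/148 ≈ -100.04 + 0.0067568*I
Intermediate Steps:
D(d) = √(4 + d)
T(l, S) = 1/(4*(I + l)) (T(l, S) = 1/(4*(√(4 - 5) + l)) = 1/(4*(√(-1) + l)) = 1/(4*(I + l)))
V = 10
J = 10
k(y, E) = y + E² (k(y, E) = E² + y = y + E²)
-k(T(6, -3), J) = -(1/(4*(I + 6)) + 10²) = -(1/(4*(6 + I)) + 100) = -(((6 - I)/37)/4 + 100) = -((6 - I)/148 + 100) = -(100 + (6 - I)/148) = -100 - (6 - I)/148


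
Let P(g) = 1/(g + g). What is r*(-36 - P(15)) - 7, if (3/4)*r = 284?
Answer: -614323/45 ≈ -13652.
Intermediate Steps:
r = 1136/3 (r = (4/3)*284 = 1136/3 ≈ 378.67)
P(g) = 1/(2*g)
r*(-36 - P(15)) - 7 = 1136*(-36 - 1/(2*15))/3 - 7 = 1136*(-36 - 1*1/30)/3 - 7 = 1136*(-36 - 1/30)/3 - 7 = (1136/3)*(-1081/30) - 7 = -614008/45 - 7 = -614323/45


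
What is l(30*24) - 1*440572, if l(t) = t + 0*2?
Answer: -439852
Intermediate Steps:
l(t) = t (l(t) = t + 0 = t)
l(30*24) - 1*440572 = 30*24 - 1*440572 = 720 - 440572 = -439852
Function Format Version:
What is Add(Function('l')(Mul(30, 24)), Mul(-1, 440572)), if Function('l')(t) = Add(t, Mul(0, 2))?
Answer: -439852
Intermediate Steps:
Function('l')(t) = t (Function('l')(t) = Add(t, 0) = t)
Add(Function('l')(Mul(30, 24)), Mul(-1, 440572)) = Add(Mul(30, 24), Mul(-1, 440572)) = Add(720, -440572) = -439852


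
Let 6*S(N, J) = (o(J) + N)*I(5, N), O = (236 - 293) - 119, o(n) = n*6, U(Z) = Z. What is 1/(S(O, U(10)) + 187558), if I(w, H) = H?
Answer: 3/572882 ≈ 5.2367e-6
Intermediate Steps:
o(n) = 6*n
O = -176 (O = -57 - 119 = -176)
S(N, J) = N*(N + 6*J)/6 (S(N, J) = ((6*J + N)*N)/6 = ((N + 6*J)*N)/6 = (N*(N + 6*J))/6 = N*(N + 6*J)/6)
1/(S(O, U(10)) + 187558) = 1/((1/6)*(-176)*(-176 + 6*10) + 187558) = 1/((1/6)*(-176)*(-176 + 60) + 187558) = 1/((1/6)*(-176)*(-116) + 187558) = 1/(10208/3 + 187558) = 1/(572882/3) = 3/572882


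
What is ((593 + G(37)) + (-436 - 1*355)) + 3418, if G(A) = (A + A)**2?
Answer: 8696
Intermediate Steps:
G(A) = 4*A**2 (G(A) = (2*A)**2 = 4*A**2)
((593 + G(37)) + (-436 - 1*355)) + 3418 = ((593 + 4*37**2) + (-436 - 1*355)) + 3418 = ((593 + 4*1369) + (-436 - 355)) + 3418 = ((593 + 5476) - 791) + 3418 = (6069 - 791) + 3418 = 5278 + 3418 = 8696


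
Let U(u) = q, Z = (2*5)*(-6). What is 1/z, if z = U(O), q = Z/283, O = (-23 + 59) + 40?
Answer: -283/60 ≈ -4.7167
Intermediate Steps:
Z = -60 (Z = 10*(-6) = -60)
O = 76 (O = 36 + 40 = 76)
q = -60/283 ≈ -0.21201
U(u) = -60/283
z = -60/283 ≈ -0.21201
1/z = 1/(-60/283) = -283/60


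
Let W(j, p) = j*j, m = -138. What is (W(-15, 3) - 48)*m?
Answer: -24426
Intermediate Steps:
W(j, p) = j**2
(W(-15, 3) - 48)*m = ((-15)**2 - 48)*(-138) = (225 - 48)*(-138) = 177*(-138) = -24426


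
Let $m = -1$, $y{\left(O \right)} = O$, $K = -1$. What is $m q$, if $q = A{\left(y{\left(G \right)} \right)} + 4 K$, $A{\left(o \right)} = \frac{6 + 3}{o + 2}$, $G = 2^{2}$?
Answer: $\frac{5}{2} \approx 2.5$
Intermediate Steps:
$G = 4$
$A{\left(o \right)} = \frac{9}{2 + o}$
$q = - \frac{5}{2}$ ($q = \frac{9}{2 + 4} + 4 \left(-1\right) = \frac{9}{6} - 4 = 9 \cdot \frac{1}{6} - 4 = \frac{3}{2} - 4 = - \frac{5}{2} \approx -2.5$)
$m q = \left(-1\right) \left(- \frac{5}{2}\right) = \frac{5}{2}$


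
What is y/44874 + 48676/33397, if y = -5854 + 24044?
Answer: 1395889127/749328489 ≈ 1.8629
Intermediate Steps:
y = 18190
y/44874 + 48676/33397 = 18190/44874 + 48676/33397 = 18190*(1/44874) + 48676*(1/33397) = 9095/22437 + 48676/33397 = 1395889127/749328489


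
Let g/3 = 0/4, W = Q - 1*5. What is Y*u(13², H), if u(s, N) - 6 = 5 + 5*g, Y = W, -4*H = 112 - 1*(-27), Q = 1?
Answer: -44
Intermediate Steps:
H = -139/4 (H = -(112 - 1*(-27))/4 = -(112 + 27)/4 = -¼*139 = -139/4 ≈ -34.750)
W = -4 (W = 1 - 1*5 = 1 - 5 = -4)
Y = -4
g = 0 (g = 3*(0/4) = 3*(0*(¼)) = 3*0 = 0)
u(s, N) = 11 (u(s, N) = 6 + (5 + 5*0) = 6 + (5 + 0) = 6 + 5 = 11)
Y*u(13², H) = -4*11 = -44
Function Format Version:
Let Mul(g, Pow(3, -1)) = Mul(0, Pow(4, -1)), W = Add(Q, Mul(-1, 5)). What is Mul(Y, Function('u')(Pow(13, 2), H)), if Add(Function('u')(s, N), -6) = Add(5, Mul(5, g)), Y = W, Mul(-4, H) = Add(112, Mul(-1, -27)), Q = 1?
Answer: -44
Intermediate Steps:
H = Rational(-139, 4) (H = Mul(Rational(-1, 4), Add(112, Mul(-1, -27))) = Mul(Rational(-1, 4), Add(112, 27)) = Mul(Rational(-1, 4), 139) = Rational(-139, 4) ≈ -34.750)
W = -4 (W = Add(1, Mul(-1, 5)) = Add(1, -5) = -4)
Y = -4
g = 0 (g = Mul(3, Mul(0, Pow(4, -1))) = Mul(3, Mul(0, Rational(1, 4))) = Mul(3, 0) = 0)
Function('u')(s, N) = 11 (Function('u')(s, N) = Add(6, Add(5, Mul(5, 0))) = Add(6, Add(5, 0)) = Add(6, 5) = 11)
Mul(Y, Function('u')(Pow(13, 2), H)) = Mul(-4, 11) = -44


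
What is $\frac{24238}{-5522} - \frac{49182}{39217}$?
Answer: $- \frac{611062325}{108278137} \approx -5.6434$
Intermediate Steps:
$\frac{24238}{-5522} - \frac{49182}{39217} = 24238 \left(- \frac{1}{5522}\right) - \frac{49182}{39217} = - \frac{12119}{2761} - \frac{49182}{39217} = - \frac{611062325}{108278137}$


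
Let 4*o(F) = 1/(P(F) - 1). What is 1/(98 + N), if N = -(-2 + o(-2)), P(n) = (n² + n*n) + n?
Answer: 20/1999 ≈ 0.010005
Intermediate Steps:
P(n) = n + 2*n² (P(n) = (n² + n²) + n = 2*n² + n = n + 2*n²)
o(F) = 1/(4*(-1 + F*(1 + 2*F))) (o(F) = 1/(4*(F*(1 + 2*F) - 1)) = 1/(4*(-1 + F*(1 + 2*F))))
N = 39/20 (N = -(-2 + 1/(4*(-1 - 2*(1 + 2*(-2))))) = -(-2 + 1/(4*(-1 - 2*(1 - 4)))) = -(-2 + 1/(4*(-1 - 2*(-3)))) = -(-2 + 1/(4*(-1 + 6))) = -(-2 + (¼)/5) = -(-2 + (¼)*(⅕)) = -(-2 + 1/20) = -1*(-39/20) = 39/20 ≈ 1.9500)
1/(98 + N) = 1/(98 + 39/20) = 1/(1999/20) = 20/1999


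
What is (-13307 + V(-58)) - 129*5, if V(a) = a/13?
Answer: -181434/13 ≈ -13956.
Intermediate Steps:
V(a) = a/13 (V(a) = a*(1/13) = a/13)
(-13307 + V(-58)) - 129*5 = (-13307 + (1/13)*(-58)) - 129*5 = (-13307 - 58/13) - 645 = -173049/13 - 645 = -181434/13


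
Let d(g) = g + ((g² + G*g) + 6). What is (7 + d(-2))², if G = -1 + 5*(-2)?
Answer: 1369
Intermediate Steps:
G = -11 (G = -1 - 10 = -11)
d(g) = 6 + g² - 10*g (d(g) = g + ((g² - 11*g) + 6) = g + (6 + g² - 11*g) = 6 + g² - 10*g)
(7 + d(-2))² = (7 + (6 + (-2)² - 10*(-2)))² = (7 + (6 + 4 + 20))² = (7 + 30)² = 37² = 1369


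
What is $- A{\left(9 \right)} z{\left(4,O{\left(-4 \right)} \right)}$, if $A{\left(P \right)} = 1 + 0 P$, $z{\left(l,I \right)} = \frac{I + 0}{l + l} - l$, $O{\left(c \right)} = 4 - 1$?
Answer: $\frac{29}{8} \approx 3.625$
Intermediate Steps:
$O{\left(c \right)} = 3$
$z{\left(l,I \right)} = - l + \frac{I}{2 l}$ ($z{\left(l,I \right)} = \frac{I}{2 l} - l = - l + \frac{I}{2 l}$)
$A{\left(P \right)} = 1$ ($A{\left(P \right)} = 1 + 0 = 1$)
$- A{\left(9 \right)} z{\left(4,O{\left(-4 \right)} \right)} = - 1 \left(\left(-1\right) 4 + \frac{1}{2} \cdot 3 \cdot \frac{1}{4}\right) = - 1 \left(-4 + \frac{1}{2} \cdot 3 \cdot \frac{1}{4}\right) = - 1 \left(-4 + \frac{3}{8}\right) = - \frac{1 \left(-29\right)}{8} = \left(-1\right) \left(- \frac{29}{8}\right) = \frac{29}{8}$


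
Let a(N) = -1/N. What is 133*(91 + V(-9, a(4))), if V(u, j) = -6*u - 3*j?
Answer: 77539/4 ≈ 19385.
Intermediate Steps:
133*(91 + V(-9, a(4))) = 133*(91 + (-6*(-9) - (-3)/4)) = 133*(91 + (54 - (-3)/4)) = 133*(91 + (54 - 3*(-¼))) = 133*(91 + (54 + ¾)) = 133*(91 + 219/4) = 133*(583/4) = 77539/4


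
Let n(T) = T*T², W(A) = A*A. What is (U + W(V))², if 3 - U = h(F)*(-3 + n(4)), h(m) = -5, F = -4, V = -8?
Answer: 138384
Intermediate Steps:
W(A) = A²
n(T) = T³
U = 308 (U = 3 - (-5)*(-3 + 4³) = 3 - (-5)*(-3 + 64) = 3 - (-5)*61 = 3 - 1*(-305) = 3 + 305 = 308)
(U + W(V))² = (308 + (-8)²)² = (308 + 64)² = 372² = 138384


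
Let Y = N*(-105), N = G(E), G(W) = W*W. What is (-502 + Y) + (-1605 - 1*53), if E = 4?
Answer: -3840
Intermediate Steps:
G(W) = W²
N = 16 (N = 4² = 16)
Y = -1680 (Y = 16*(-105) = -1680)
(-502 + Y) + (-1605 - 1*53) = (-502 - 1680) + (-1605 - 1*53) = -2182 + (-1605 - 53) = -2182 - 1658 = -3840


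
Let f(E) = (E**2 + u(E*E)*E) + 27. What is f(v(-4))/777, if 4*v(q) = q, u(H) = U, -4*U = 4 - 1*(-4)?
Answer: 10/259 ≈ 0.038610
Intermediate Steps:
U = -2 (U = -(4 - 1*(-4))/4 = -(4 + 4)/4 = -1/4*8 = -2)
u(H) = -2
v(q) = q/4
f(E) = 27 + E**2 - 2*E (f(E) = (E**2 - 2*E) + 27 = 27 + E**2 - 2*E)
f(v(-4))/777 = (27 + ((1/4)*(-4))**2 - (-4)/2)/777 = (27 + (-1)**2 - 2*(-1))*(1/777) = (27 + 1 + 2)*(1/777) = 30*(1/777) = 10/259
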